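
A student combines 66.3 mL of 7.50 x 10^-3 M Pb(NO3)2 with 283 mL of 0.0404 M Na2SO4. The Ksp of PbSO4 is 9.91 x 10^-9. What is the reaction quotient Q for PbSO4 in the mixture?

Q ≈ 4.66 x 10^-5

Total volume = 66.3 + 283 = 349.3 mL.
[Pb^2+] = 7.50 × 10^-3 × (66.3/349.3) = 1.424 × 10^-3 M
[SO4^2-] = 4.04 × 10^-2 × (283/349.3) = 3.273 × 10^-2 M
PbSO4(s) <=> Pb^2+(aq) + SO4^2-(aq), so Q = [Pb^2+][SO4^2-]
Q = (1.424 x 10^-3)(3.273 × 10^-2) = 4.66 × 10^-5
Q > Ksp, so PbSO4 will precipitate.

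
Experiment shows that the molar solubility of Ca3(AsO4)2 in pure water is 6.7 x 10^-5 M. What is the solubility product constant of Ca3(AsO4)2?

Ca3(AsO4)2(s) ⇌ 3 Ca^2+ + 2 AsO4^3-
Let s = molar solubility. Then [Ca^2+] = 3s and [AsO4^3-] = 2s.
Ksp = [Ca^2+]^3[AsO4^3-]^2
So Ksp = (3s)^3 × (2s)^2 = 108s^5
With s = 6.7 × 10^-5: Ksp = 1.5 × 10^-19

1.5e-19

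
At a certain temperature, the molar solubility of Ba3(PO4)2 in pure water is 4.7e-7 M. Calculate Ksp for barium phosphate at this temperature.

2.5 × 10^-30

Ba3(PO4)2(s) ⇌ 3 Ba^2+(aq) + 2 PO4^3-(aq)
For each mole of Ba3(PO4)2 that dissolves: [Ba^2+] = 3s, [PO4^3-] = 2s.
Ksp = [Ba^2+]^3[PO4^3-]^2
Ksp = (3s)^3(2s)^2 = 108s^5
Ksp = 108 × (4.7 × 10^-7)^5 = 2.5 × 10^-30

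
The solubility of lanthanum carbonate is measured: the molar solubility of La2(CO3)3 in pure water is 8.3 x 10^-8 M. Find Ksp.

La2(CO3)3(s) ⇌ 2 La^3+(aq) + 3 CO3^2-(aq)
Let s = molar solubility. Then [La^3+] = 2s and [CO3^2-] = 3s.
Ksp = [La^3+]^2[CO3^2-]^3
So Ksp = (2s)^2 × (3s)^3 = 108s^5
With s = 8.3 x 10^-8: Ksp = 4.3 × 10^-34

4.3 × 10^-34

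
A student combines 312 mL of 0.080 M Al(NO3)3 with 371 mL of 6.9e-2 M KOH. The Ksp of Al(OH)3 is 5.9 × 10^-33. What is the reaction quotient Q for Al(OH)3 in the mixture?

Q = 1.9 x 10^-6

Total volume = 312 + 371 = 683 mL.
[Al^3+] = 8.0 × 10^-2 × (312/683) = 3.65 × 10^-2 M
[OH^-] = 6.9 x 10^-2 × (371/683) = 3.75 × 10^-2 M
Al(OH)3(s) ⇌ Al^3+(aq) + 3 OH^-(aq), so Q = [Al^3+][OH^-]^3
Q = (3.65 x 10^-2)(3.75 × 10^-2)^3 = 1.9 × 10^-6
Q > Ksp, so Al(OH)3 will precipitate.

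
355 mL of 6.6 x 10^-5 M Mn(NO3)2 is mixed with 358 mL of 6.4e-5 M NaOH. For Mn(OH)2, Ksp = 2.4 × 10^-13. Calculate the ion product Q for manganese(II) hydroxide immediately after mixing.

Total volume = 355 + 358 = 713 mL.
[Mn^2+] = 6.6 × 10^-5 × (355/713) = 3.29 × 10^-5 M
[OH^-] = 6.4 × 10^-5 × (358/713) = 3.21 x 10^-5 M
Mn(OH)2(s) <=> Mn^2+(aq) + 2 OH^-(aq), so Q = [Mn^2+][OH^-]^2
Q = (3.29 × 10^-5)(3.21 × 10^-5)^2 = 3.4 x 10^-14
Q < Ksp, so no precipitate of Mn(OH)2 forms.

Q = 3.4e-14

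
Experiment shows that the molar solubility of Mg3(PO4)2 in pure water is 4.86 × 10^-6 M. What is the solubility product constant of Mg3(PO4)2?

Mg3(PO4)2(s) ⇌ 3 Mg^2+ + 2 PO4^3-
For each mole of Mg3(PO4)2 that dissolves: [Mg^2+] = 3s, [PO4^3-] = 2s.
Ksp = [Mg^2+]^3[PO4^3-]^2
Ksp = (3s)^3(2s)^2 = 108s^5
With s = 4.86 × 10^-6: Ksp = 2.93 x 10^-25

2.93 × 10^-25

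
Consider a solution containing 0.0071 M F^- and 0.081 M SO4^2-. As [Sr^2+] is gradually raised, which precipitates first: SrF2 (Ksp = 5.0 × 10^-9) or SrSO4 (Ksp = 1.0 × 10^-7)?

SrSO4

Precipitation of each salt starts when its ion product equals its Ksp.
For SrF2: 5.0 × 10^-9 = (0.0071)^2 × [Sr^2+]  ⇒  [Sr^2+] = 9.9 x 10^-5 M.
For SrSO4: 1.0 × 10^-7 = 0.081 × [Sr^2+]  ⇒  [Sr^2+] = 1.2 × 10^-6 M.
The salt with the lower threshold [Sr^2+] precipitates first: SrSO4.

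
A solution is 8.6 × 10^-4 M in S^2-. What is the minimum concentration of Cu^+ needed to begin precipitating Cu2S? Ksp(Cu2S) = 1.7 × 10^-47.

1.4 x 10^-22 M

Cu2S(s) <=> 2 Cu^+ + S^2-
Ksp = [Cu^+]^2[S^2-]
Precipitation begins when Q = Ksp. With [S^2-] = 8.6 × 10^-4 M:
1.7 × 10^-47 = (8.6 × 10^-4) × [Cu^+]^2
[Cu^+] = (1.7 × 10^-47 / 8.6 x 10^-4)^(1/2) = 1.4 x 10^-22 M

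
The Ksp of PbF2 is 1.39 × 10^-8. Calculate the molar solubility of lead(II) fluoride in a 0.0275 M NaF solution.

PbF2(s) ⇌ Pb^2+(aq) + 2 F^-(aq)
Ksp = [Pb^2+][F^-]^2
Let s be the molar solubility in this solution. [Pb^2+] = s, [F^-] = 0.0275 + 2s ≈ 0.0275 (since F^- from NaF dominates).
Ksp ≈ s × (0.0275)^2
s = 1.84 x 10^-5 M
Check: 2s = 3.7 x 10^-5 ≪ 0.0275, so the approximation is valid.

1.84e-5 M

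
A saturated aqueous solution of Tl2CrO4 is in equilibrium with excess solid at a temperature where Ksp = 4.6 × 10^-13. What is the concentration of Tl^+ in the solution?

9.7e-5 M

Tl2CrO4(s) ⇌ 2 Tl^+(aq) + CrO4^2-(aq)
Ksp = [Tl^+]^2[CrO4^2-]
For each mole of Tl2CrO4 that dissolves: [Tl^+] = 2s, [CrO4^2-] = s.
So Ksp = (2s)^2 × s = 4s^3
s^3 = 4.6 × 10^-13 / 4, so s = 4.86 x 10^-5 M
[Tl^+] = 2s = 9.7 × 10^-5 M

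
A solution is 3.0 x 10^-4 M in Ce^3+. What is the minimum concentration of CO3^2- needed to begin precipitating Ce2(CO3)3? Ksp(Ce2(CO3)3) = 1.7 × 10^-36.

Ce2(CO3)3(s) ⇌ 2 Ce^3+ + 3 CO3^2-
Ksp = [Ce^3+]^2[CO3^2-]^3
Precipitation begins when Q = Ksp. With [Ce^3+] = 3.0 x 10^-4 M:
1.7 × 10^-36 = (3.0 x 10^-4)^2 × [CO3^2-]^3
[CO3^2-] = (1.7 × 10^-36 / 9.00 × 10^-8)^(1/3) = 2.7 × 10^-10 M

2.7e-10 M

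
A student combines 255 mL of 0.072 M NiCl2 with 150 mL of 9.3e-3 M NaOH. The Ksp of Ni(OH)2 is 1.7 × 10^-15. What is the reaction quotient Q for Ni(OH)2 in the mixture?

Q = 5.4e-7

Total volume = 255 + 150 = 405 mL.
[Ni^2+] = 7.2 x 10^-2 × (255/405) = 4.53 x 10^-2 M
[OH^-] = 9.3 × 10^-3 × (150/405) = 3.44 x 10^-3 M
Ni(OH)2(s) ⇌ Ni^2+(aq) + 2 OH^-(aq), so Q = [Ni^2+][OH^-]^2
Q = (4.53 x 10^-2)(3.44 × 10^-3)^2 = 5.4 × 10^-7
Q > Ksp, so Ni(OH)2 will precipitate.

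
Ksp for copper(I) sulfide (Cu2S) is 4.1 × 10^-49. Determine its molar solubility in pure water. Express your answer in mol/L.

4.7 × 10^-17 M

Cu2S(s) ⇌ 2 Cu^+ + S^2-
Ksp = [Cu^+]^2[S^2-]
For each mole of Cu2S that dissolves: [Cu^+] = 2s, [S^2-] = s.
Substituting: Ksp = (2s)^2s = 4s^3
s^3 = 4.1 × 10^-49 / 4, so s = 4.7 × 10^-17 M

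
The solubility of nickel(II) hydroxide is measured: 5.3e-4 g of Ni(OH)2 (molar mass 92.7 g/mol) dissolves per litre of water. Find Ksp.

Molar solubility s = (5.3 × 10^-4 g/L) / (92.7 g/mol) = 5.72 x 10^-6 M.
Ni(OH)2(s) ⇌ Ni^2+ + 2 OH^-
If s mol/L of Ni(OH)2 dissolves, [Ni^2+] = s and [OH^-] = 2s.
Ksp = [Ni^2+][OH^-]^2
Substituting: Ksp = s(2s)^2 = 4s^3
With s = 5.72 × 10^-6: Ksp = 7.5 × 10^-16

Ksp ≈ 7.5 × 10^-16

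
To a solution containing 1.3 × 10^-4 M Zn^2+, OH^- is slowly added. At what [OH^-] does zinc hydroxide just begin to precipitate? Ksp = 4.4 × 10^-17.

[OH^-] ≈ 5.8e-7 M

Zn(OH)2(s) ⇌ Zn^2+ + 2 OH^-
Ksp = [Zn^2+][OH^-]^2
Precipitation begins when Q = Ksp. With [Zn^2+] = 1.3 × 10^-4 M:
4.4 × 10^-17 = (1.3 × 10^-4) × [OH^-]^2
[OH^-] = (4.4 × 10^-17 / 1.3 × 10^-4)^(1/2) = 5.8 × 10^-7 M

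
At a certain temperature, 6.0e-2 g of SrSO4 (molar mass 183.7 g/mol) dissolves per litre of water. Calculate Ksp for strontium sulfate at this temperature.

Ksp = 1.1 x 10^-7

Molar solubility s = (6.0 × 10^-2 g/L) / (183.7 g/mol) = 3.27 × 10^-4 M.
SrSO4(s) ⇌ Sr^2+(aq) + SO4^2-(aq)
Let s = molar solubility. Then [Sr^2+] = s and [SO4^2-] = s.
Ksp = [Sr^2+][SO4^2-]
Ksp = s^2
Ksp = (3.27 × 10^-4)^2 = 1.1 × 10^-7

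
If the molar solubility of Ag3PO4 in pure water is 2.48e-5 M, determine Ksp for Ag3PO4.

Ag3PO4(s) ⇌ 3 Ag^+ + PO4^3-
Let s = molar solubility. Then [Ag^+] = 3s and [PO4^3-] = s.
Ksp = [Ag^+]^3[PO4^3-]
Ksp = (3s)^3s = 27s^4
With s = 2.48 × 10^-5: Ksp = 1.02 × 10^-17

Ksp ≈ 1.02 x 10^-17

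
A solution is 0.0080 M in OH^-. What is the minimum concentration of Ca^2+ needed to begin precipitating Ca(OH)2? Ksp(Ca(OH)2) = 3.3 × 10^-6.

[Ca^2+] = 5.2 x 10^-2 M

Ca(OH)2(s) ⇌ Ca^2+(aq) + 2 OH^-(aq)
Ksp = [Ca^2+][OH^-]^2
Precipitation begins when Q = Ksp. With [OH^-] = 0.0080 M:
3.3 × 10^-6 = (0.0080)^2 × [Ca^2+]
[Ca^2+] = (3.3 × 10^-6 / 6.40 × 10^-5) = 5.2 x 10^-2 M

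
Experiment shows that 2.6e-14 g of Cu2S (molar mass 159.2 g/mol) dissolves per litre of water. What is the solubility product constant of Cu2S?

Ksp ≈ 1.7 × 10^-47

Molar solubility s = (2.6 × 10^-14 g/L) / (159.2 g/mol) = 1.63 × 10^-16 M.
Cu2S(s) ⇌ 2 Cu^+ + S^2-
With molar solubility s: [Cu^+] = 2s, [S^2-] = s.
Ksp = [Cu^+]^2[S^2-]
So Ksp = (2s)^2 × s = 4s^3
Ksp = 4 × (1.63 × 10^-16)^3 = 1.7 × 10^-47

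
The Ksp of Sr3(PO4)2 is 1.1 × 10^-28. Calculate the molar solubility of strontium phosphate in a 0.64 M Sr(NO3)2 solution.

s ≈ 1.0 x 10^-14 M

Sr3(PO4)2(s) <=> 3 Sr^2+ + 2 PO4^3-
Ksp = [Sr^2+]^3[PO4^3-]^2
If s mol/L dissolves here, [Sr^2+] = 0.64 + 3s ≈ 0.64, [PO4^3-] = 2s (common-ion effect: Sr^2+ is already 0.64 M).
Ksp ≈ (0.64)^3 × (2s)^2
s = 1.0 × 10^-14 M
Check: 3s = 3.1 × 10^-14 ≪ 0.64, so the approximation is valid.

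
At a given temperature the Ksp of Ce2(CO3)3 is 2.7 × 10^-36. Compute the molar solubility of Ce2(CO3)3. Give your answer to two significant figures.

3.0 × 10^-8 M

Ce2(CO3)3(s) <=> 2 Ce^3+(aq) + 3 CO3^2-(aq)
Ksp = [Ce^3+]^2[CO3^2-]^3
With molar solubility s: [Ce^3+] = 2s, [CO3^2-] = 3s.
Substituting: Ksp = (2s)^2(3s)^3 = 108s^5
s^5 = 2.7 × 10^-36 / 108, so s = 3.0 x 10^-8 M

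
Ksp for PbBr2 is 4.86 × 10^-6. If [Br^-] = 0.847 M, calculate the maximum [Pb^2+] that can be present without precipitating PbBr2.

[Pb^2+] = 6.77 x 10^-6 M

PbBr2(s) <=> Pb^2+ + 2 Br^-
Ksp = [Pb^2+][Br^-]^2
Precipitation begins when Q = Ksp. With [Br^-] = 0.847 M:
4.86 × 10^-6 = (0.847)^2 × [Pb^2+]
[Pb^2+] = (4.86 × 10^-6 / 7.174 x 10^-1) = 6.77 × 10^-6 M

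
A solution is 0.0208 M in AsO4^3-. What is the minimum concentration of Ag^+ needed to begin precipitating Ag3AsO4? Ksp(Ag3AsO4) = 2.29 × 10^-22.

2.22 x 10^-7 M

Ag3AsO4(s) <=> 3 Ag^+(aq) + AsO4^3-(aq)
Ksp = [Ag^+]^3[AsO4^3-]
Precipitation begins when Q = Ksp. With [AsO4^3-] = 0.0208 M:
2.29 × 10^-22 = (0.0208) × [Ag^+]^3
[Ag^+] = (2.29 × 10^-22 / 2.08 × 10^-2)^(1/3) = 2.22 × 10^-7 M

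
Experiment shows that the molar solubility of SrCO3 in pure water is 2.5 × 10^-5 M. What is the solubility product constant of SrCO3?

Ksp ≈ 6.3 × 10^-10

SrCO3(s) ⇌ Sr^2+(aq) + CO3^2-(aq)
With molar solubility s: [Sr^2+] = s, [CO3^2-] = s.
Ksp = [Sr^2+][CO3^2-]
Ksp = s^2
With s = 2.5 × 10^-5: Ksp = 6.3 × 10^-10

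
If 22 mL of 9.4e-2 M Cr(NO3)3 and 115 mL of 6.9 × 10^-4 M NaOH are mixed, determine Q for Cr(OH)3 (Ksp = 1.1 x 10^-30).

Total volume = 22 + 115 = 137 mL.
[Cr^3+] = 9.4 × 10^-2 × (22/137) = 1.51 × 10^-2 M
[OH^-] = 6.9 × 10^-4 × (115/137) = 5.79 × 10^-4 M
Cr(OH)3(s) <=> Cr^3+ + 3 OH^-, so Q = [Cr^3+][OH^-]^3
Q = (1.51 × 10^-2)(5.79 × 10^-4)^3 = 2.9 × 10^-12
Q > Ksp, so Cr(OH)3 will precipitate.

2.9 x 10^-12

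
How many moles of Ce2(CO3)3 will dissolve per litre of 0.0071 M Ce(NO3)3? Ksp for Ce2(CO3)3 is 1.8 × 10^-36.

Ce2(CO3)3(s) ⇌ 2 Ce^3+(aq) + 3 CO3^2-(aq)
Ksp = [Ce^3+]^2[CO3^2-]^3
If s mol/L dissolves here, [Ce^3+] = 0.0071 + 2s ≈ 0.0071, [CO3^2-] = 3s (since Ce^3+ from Ce(NO3)3 dominates).
Ksp ≈ (0.0071)^2 × (3s)^3
s = 1.1 × 10^-11 M
Check: 2s = 2.2 × 10^-11 ≪ 0.0071, so the approximation is valid.

1.1 × 10^-11 M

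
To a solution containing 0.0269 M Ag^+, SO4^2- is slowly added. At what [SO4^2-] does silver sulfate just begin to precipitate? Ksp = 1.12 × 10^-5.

[SO4^2-] ≈ 0.0155 M

Ag2SO4(s) ⇌ 2 Ag^+(aq) + SO4^2-(aq)
Ksp = [Ag^+]^2[SO4^2-]
Precipitation begins when Q = Ksp. With [Ag^+] = 0.0269 M:
1.12 × 10^-5 = (0.0269)^2 × [SO4^2-]
[SO4^2-] = (1.12 × 10^-5 / 7.236 × 10^-4) = 1.55 x 10^-2 M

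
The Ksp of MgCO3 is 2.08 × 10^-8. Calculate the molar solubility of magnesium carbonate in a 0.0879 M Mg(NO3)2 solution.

MgCO3(s) ⇌ Mg^2+ + CO3^2-
Ksp = [Mg^2+][CO3^2-]
If s mol/L dissolves here, [Mg^2+] = 0.0879 + s ≈ 0.0879, [CO3^2-] = s (common-ion effect: Mg^2+ is already 0.0879 M).
Ksp ≈ 0.0879 × s
s = 2.37 × 10^-7 M
Check: s = 2.4 x 10^-7 ≪ 0.0879, so the approximation is valid.

s = 2.37 x 10^-7 M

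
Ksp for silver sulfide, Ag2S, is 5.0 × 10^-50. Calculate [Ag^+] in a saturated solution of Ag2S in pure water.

[Ag^+] ≈ 4.6 × 10^-17 M

Ag2S(s) ⇌ 2 Ag^+ + S^2-
Ksp = [Ag^+]^2[S^2-]
Let s = molar solubility. Then [Ag^+] = 2s and [S^2-] = s.
Substituting: Ksp = (2s)^2s = 4s^3
s^3 = 5.0 × 10^-50 / 4, so s = 2.32 x 10^-17 M
[Ag^+] = 2s = 4.6 × 10^-17 M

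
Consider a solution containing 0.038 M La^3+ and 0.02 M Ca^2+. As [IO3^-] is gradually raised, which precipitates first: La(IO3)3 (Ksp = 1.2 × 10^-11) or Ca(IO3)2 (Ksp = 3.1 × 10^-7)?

Precipitation of each salt starts when its ion product equals its Ksp.
For La(IO3)3: 1.2 × 10^-11 = 0.038 × [IO3^-]^3  ⇒  [IO3^-] = 6.8 × 10^-4 M.
For Ca(IO3)2: 3.1 × 10^-7 = 0.02 × [IO3^-]^2  ⇒  [IO3^-] = 3.9 × 10^-3 M.
The salt with the lower threshold [IO3^-] precipitates first: La(IO3)3.

La(IO3)3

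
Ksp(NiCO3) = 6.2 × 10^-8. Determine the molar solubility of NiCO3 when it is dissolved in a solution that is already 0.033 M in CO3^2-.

1.9e-6 M

NiCO3(s) <=> Ni^2+(aq) + CO3^2-(aq)
Ksp = [Ni^2+][CO3^2-]
If s mol/L dissolves here, [Ni^2+] = s, [CO3^2-] = 0.033 + s ≈ 0.033 (common-ion effect: CO3^2- is already 0.033 M).
Ksp ≈ s × 0.033
s = 1.9 x 10^-6 M
Check: s = 1.9 x 10^-6 ≪ 0.033, so the approximation is valid.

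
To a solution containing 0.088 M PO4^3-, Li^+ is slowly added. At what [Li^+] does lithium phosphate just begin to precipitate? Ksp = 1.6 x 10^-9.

Li3PO4(s) <=> 3 Li^+(aq) + PO4^3-(aq)
Ksp = [Li^+]^3[PO4^3-]
Precipitation begins when Q = Ksp. With [PO4^3-] = 0.088 M:
1.6 x 10^-9 = (0.088) × [Li^+]^3
[Li^+] = (1.6 x 10^-9 / 8.8 × 10^-2)^(1/3) = 2.6 × 10^-3 M

[Li^+] = 2.6 × 10^-3 M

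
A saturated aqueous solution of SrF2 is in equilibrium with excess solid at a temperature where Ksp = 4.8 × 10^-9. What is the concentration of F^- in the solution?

SrF2(s) <=> Sr^2+(aq) + 2 F^-(aq)
Ksp = [Sr^2+][F^-]^2
With molar solubility s: [Sr^2+] = s, [F^-] = 2s.
So Ksp = s × (2s)^2 = 4s^3
s^3 = 4.8 × 10^-9 / 4, so s = 1.06 x 10^-3 M
[F^-] = 2s = 2.1 × 10^-3 M

2.1 × 10^-3 M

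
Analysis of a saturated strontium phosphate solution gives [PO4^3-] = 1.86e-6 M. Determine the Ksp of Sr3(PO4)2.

Sr3(PO4)2(s) ⇌ 3 Sr^2+ + 2 PO4^3-
Stoichiometry gives [Sr^2+] = (3/2)[PO4^3-] = 2.790 × 10^-6 M.
Ksp = [Sr^2+]^3[PO4^3-]^2
Ksp = (2.790 x 10^-6)^3 × (1.86 x 10^-6)^2 = 7.51 × 10^-29

7.51 x 10^-29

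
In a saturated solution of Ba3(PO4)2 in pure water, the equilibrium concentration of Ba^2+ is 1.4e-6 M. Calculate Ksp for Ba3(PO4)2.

2.4 × 10^-30

Ba3(PO4)2(s) <=> 3 Ba^2+(aq) + 2 PO4^3-(aq)
Stoichiometry gives [PO4^3-] = (2/3)[Ba^2+] = 9.33 x 10^-7 M.
Ksp = [Ba^2+]^3[PO4^3-]^2
Ksp = (1.4 × 10^-6)^3 × (9.33 × 10^-7)^2 = 2.4 × 10^-30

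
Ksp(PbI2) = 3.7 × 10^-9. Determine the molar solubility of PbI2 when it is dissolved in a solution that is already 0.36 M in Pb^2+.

5.1e-5 M

PbI2(s) <=> Pb^2+ + 2 I^-
Ksp = [Pb^2+][I^-]^2
If s mol/L dissolves here, [Pb^2+] = 0.36 + s ≈ 0.36, [I^-] = 2s (Ksp is small, so little additional dissolves).
Ksp ≈ 0.36 × (2s)^2
s = 5.1 × 10^-5 M
Check: s = 5.1 x 10^-5 ≪ 0.36, so the approximation is valid.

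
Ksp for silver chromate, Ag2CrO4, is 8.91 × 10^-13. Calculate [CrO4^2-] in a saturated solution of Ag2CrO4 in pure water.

[CrO4^2-] ≈ 6.06e-5 M

Ag2CrO4(s) ⇌ 2 Ag^+ + CrO4^2-
Ksp = [Ag^+]^2[CrO4^2-]
Let s = molar solubility. Then [Ag^+] = 2s and [CrO4^2-] = s.
Substituting: Ksp = (2s)^2s = 4s^3
s^3 = 8.91 × 10^-13 / 4, so s = 6.062 × 10^-5 M
[CrO4^2-] = s = 6.06 x 10^-5 M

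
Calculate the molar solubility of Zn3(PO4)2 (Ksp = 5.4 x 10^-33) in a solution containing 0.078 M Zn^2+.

Zn3(PO4)2(s) ⇌ 3 Zn^2+(aq) + 2 PO4^3-(aq)
Ksp = [Zn^2+]^3[PO4^3-]^2
Let s be the molar solubility in this solution. [Zn^2+] = 0.078 + 3s ≈ 0.078, [PO4^3-] = 2s (since the Zn^2+ already present dominates).
Ksp ≈ (0.078)^3 × (2s)^2
s = 1.7 × 10^-15 M
Check: 3s = 5.1 x 10^-15 ≪ 0.078, so the approximation is valid.

s ≈ 1.7e-15 M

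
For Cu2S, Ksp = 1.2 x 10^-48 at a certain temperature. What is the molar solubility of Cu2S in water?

Cu2S(s) ⇌ 2 Cu^+ + S^2-
Ksp = [Cu^+]^2[S^2-]
For each mole of Cu2S that dissolves: [Cu^+] = 2s, [S^2-] = s.
Ksp = (2s)^2s = 4s^3
s = (1.2 x 10^-48 / 4)^(1/3) = 6.7 × 10^-17 M

6.7 × 10^-17 M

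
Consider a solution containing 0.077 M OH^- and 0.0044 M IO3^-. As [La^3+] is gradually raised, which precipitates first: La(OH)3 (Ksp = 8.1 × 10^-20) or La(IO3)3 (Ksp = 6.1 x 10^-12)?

Precipitation of each salt starts when its ion product equals its Ksp.
For La(OH)3: 8.1 × 10^-20 = (0.077)^3 × [La^3+]  ⇒  [La^3+] = 1.8 × 10^-16 M.
For La(IO3)3: 6.1 x 10^-12 = (0.0044)^3 × [La^3+]  ⇒  [La^3+] = 7.2 × 10^-5 M.
The salt with the lower threshold [La^3+] precipitates first: La(OH)3.

La(OH)3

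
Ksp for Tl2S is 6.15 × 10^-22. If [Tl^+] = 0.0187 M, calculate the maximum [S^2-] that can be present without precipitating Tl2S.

[S^2-] ≈ 1.76 × 10^-18 M

Tl2S(s) ⇌ 2 Tl^+ + S^2-
Ksp = [Tl^+]^2[S^2-]
Precipitation begins when Q = Ksp. With [Tl^+] = 0.0187 M:
6.15 × 10^-22 = (0.0187)^2 × [S^2-]
[S^2-] = (6.15 × 10^-22 / 3.497 x 10^-4) = 1.76 x 10^-18 M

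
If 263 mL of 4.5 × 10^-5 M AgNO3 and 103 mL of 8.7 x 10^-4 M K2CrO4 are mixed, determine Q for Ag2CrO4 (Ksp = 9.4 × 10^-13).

Q ≈ 2.6 × 10^-13

Total volume = 263 + 103 = 366 mL.
[Ag^+] = 4.5 x 10^-5 × (263/366) = 3.23 × 10^-5 M
[CrO4^2-] = 8.7 × 10^-4 × (103/366) = 2.45 × 10^-4 M
Ag2CrO4(s) ⇌ 2 Ag^+ + CrO4^2-, so Q = [Ag^+]^2[CrO4^2-]
Q = (3.23 × 10^-5)^2(2.45 x 10^-4) = 2.6 × 10^-13
Q < Ksp, so no precipitate of Ag2CrO4 forms.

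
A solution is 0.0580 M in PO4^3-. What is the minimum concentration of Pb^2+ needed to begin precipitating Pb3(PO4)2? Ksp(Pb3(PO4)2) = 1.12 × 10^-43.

Pb3(PO4)2(s) <=> 3 Pb^2+(aq) + 2 PO4^3-(aq)
Ksp = [Pb^2+]^3[PO4^3-]^2
Precipitation begins when Q = Ksp. With [PO4^3-] = 0.0580 M:
1.12 × 10^-43 = (0.0580)^2 × [Pb^2+]^3
[Pb^2+] = (1.12 × 10^-43 / 3.364 × 10^-3)^(1/3) = 3.22 × 10^-14 M

[Pb^2+] ≈ 3.22e-14 M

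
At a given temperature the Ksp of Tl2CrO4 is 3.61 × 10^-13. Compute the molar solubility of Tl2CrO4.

Tl2CrO4(s) ⇌ 2 Tl^+(aq) + CrO4^2-(aq)
Ksp = [Tl^+]^2[CrO4^2-]
If s mol/L of Tl2CrO4 dissolves, [Tl^+] = 2s and [CrO4^2-] = s.
Substituting: Ksp = (2s)^2s = 4s^3
s = (3.61 × 10^-13 / 4)^(1/3) = 4.49 × 10^-5 M

s = 4.49e-5 M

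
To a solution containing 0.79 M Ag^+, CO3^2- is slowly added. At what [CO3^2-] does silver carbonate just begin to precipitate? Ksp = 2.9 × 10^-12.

Ag2CO3(s) ⇌ 2 Ag^+ + CO3^2-
Ksp = [Ag^+]^2[CO3^2-]
Precipitation begins when Q = Ksp. With [Ag^+] = 0.79 M:
2.9 × 10^-12 = (0.79)^2 × [CO3^2-]
[CO3^2-] = (2.9 × 10^-12 / 6.24 × 10^-1) = 4.6 × 10^-12 M

4.6 x 10^-12 M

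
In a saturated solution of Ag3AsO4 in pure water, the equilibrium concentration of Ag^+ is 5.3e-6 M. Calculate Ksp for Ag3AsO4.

Ag3AsO4(s) <=> 3 Ag^+ + AsO4^3-
Stoichiometry gives [AsO4^3-] = (1/3)[Ag^+] = 1.77 × 10^-6 M.
Ksp = [Ag^+]^3[AsO4^3-]
Ksp = (5.3 × 10^-6)^3 × 1.77 × 10^-6 = 2.6 × 10^-22

Ksp ≈ 2.6 × 10^-22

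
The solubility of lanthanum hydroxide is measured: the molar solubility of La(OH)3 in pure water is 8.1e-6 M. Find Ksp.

La(OH)3(s) ⇌ La^3+(aq) + 3 OH^-(aq)
For each mole of La(OH)3 that dissolves: [La^3+] = s, [OH^-] = 3s.
Ksp = [La^3+][OH^-]^3
Substituting: Ksp = s(3s)^3 = 27s^4
Ksp = 27 × (8.1 × 10^-6)^4 = 1.2 × 10^-19

Ksp ≈ 1.2e-19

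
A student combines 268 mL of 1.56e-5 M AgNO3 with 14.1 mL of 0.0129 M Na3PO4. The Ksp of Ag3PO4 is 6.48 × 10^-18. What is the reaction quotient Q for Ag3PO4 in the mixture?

Q ≈ 2.10 × 10^-18

Total volume = 268 + 14.1 = 282.1 mL.
[Ag^+] = 1.56 x 10^-5 × (268/282.1) = 1.482 × 10^-5 M
[PO4^3-] = 1.29 × 10^-2 × (14.1/282.1) = 6.448 × 10^-4 M
Ag3PO4(s) <=> 3 Ag^+(aq) + PO4^3-(aq), so Q = [Ag^+]^3[PO4^3-]
Q = (1.482 x 10^-5)^3(6.448 × 10^-4) = 2.10 x 10^-18
Q < Ksp, so no precipitate of Ag3PO4 forms.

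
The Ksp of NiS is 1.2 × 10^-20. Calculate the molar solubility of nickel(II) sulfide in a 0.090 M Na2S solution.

s ≈ 1.3e-19 M

NiS(s) ⇌ Ni^2+(aq) + S^2-(aq)
Ksp = [Ni^2+][S^2-]
If s mol/L dissolves here, [Ni^2+] = s, [S^2-] = 0.090 + s ≈ 0.090 (Ksp is small, so little additional dissolves).
Ksp ≈ s × 0.090
s = 1.3 × 10^-19 M
Check: s = 1.3 × 10^-19 ≪ 0.090, so the approximation is valid.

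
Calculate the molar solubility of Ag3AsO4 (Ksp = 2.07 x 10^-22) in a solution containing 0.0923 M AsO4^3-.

Ag3AsO4(s) ⇌ 3 Ag^+ + AsO4^3-
Ksp = [Ag^+]^3[AsO4^3-]
Let s = moles of Ag3AsO4 that dissolve per litre. [Ag^+] = 3s, [AsO4^3-] = 0.0923 + s ≈ 0.0923 (common-ion effect: AsO4^3- is already 0.0923 M).
Ksp ≈ (3s)^3 × 0.0923
s = 4.36 x 10^-8 M
Check: s = 4.4 × 10^-8 ≪ 0.0923, so the approximation is valid.

s = 4.36 × 10^-8 M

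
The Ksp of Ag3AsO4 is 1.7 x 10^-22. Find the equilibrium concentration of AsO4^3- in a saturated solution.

[AsO4^3-] ≈ 1.6 × 10^-6 M

Ag3AsO4(s) ⇌ 3 Ag^+(aq) + AsO4^3-(aq)
Ksp = [Ag^+]^3[AsO4^3-]
With molar solubility s: [Ag^+] = 3s, [AsO4^3-] = s.
Substituting: Ksp = (3s)^3s = 27s^4
s^4 = 1.7 x 10^-22 / 27, so s = 1.58 x 10^-6 M
[AsO4^3-] = s = 1.6 x 10^-6 M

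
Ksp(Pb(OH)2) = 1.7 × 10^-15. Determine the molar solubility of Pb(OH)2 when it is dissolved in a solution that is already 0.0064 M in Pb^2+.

Pb(OH)2(s) <=> Pb^2+ + 2 OH^-
Ksp = [Pb^2+][OH^-]^2
Let s be the molar solubility in this solution. [Pb^2+] = 0.0064 + s ≈ 0.0064, [OH^-] = 2s (Ksp is small, so little additional dissolves).
Ksp ≈ 0.0064 × (2s)^2
s = 2.6 × 10^-7 M
Check: s = 2.6 x 10^-7 ≪ 0.0064, so the approximation is valid.

s = 2.6e-7 M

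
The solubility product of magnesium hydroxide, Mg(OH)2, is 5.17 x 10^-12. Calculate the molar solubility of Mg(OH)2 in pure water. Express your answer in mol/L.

Mg(OH)2(s) ⇌ Mg^2+ + 2 OH^-
Ksp = [Mg^2+][OH^-]^2
For each mole of Mg(OH)2 that dissolves: [Mg^2+] = s, [OH^-] = 2s.
Substituting: Ksp = s(2s)^2 = 4s^3
s^3 = 5.17 x 10^-12 / 4, so s = 1.09 × 10^-4 M

s ≈ 1.09e-4 M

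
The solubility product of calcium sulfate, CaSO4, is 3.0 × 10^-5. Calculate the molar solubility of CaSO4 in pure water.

5.5e-3 M

CaSO4(s) <=> Ca^2+ + SO4^2-
Ksp = [Ca^2+][SO4^2-]
For each mole of CaSO4 that dissolves: [Ca^2+] = s, [SO4^2-] = s.
Ksp = s^2
s = (3.0 × 10^-5)^(1/2) = 5.5 x 10^-3 M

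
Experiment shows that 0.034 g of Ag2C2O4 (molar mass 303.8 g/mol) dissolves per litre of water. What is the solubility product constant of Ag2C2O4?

Ksp = 5.6 x 10^-12

Molar solubility s = (3.4 x 10^-2 g/L) / (303.8 g/mol) = 1.12 × 10^-4 M.
Ag2C2O4(s) ⇌ 2 Ag^+ + C2O4^2-
Let s = molar solubility. Then [Ag^+] = 2s and [C2O4^2-] = s.
Ksp = [Ag^+]^2[C2O4^2-]
Substituting: Ksp = (2s)^2s = 4s^3
Ksp = 4 × (1.12 × 10^-4)^3 = 5.6 × 10^-12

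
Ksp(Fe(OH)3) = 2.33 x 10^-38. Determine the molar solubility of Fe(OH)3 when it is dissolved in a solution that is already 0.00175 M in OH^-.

Fe(OH)3(s) <=> Fe^3+(aq) + 3 OH^-(aq)
Ksp = [Fe^3+][OH^-]^3
If s mol/L dissolves here, [Fe^3+] = s, [OH^-] = 0.00175 + 3s ≈ 0.00175 (since the OH^- already present dominates).
Ksp ≈ s × (0.00175)^3
s = 4.35 x 10^-30 M
Check: 3s = 1.3 × 10^-29 ≪ 0.00175, so the approximation is valid.

4.35 x 10^-30 M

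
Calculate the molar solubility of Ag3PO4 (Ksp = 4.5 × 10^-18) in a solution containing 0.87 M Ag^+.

Ag3PO4(s) <=> 3 Ag^+ + PO4^3-
Ksp = [Ag^+]^3[PO4^3-]
Let s = moles of Ag3PO4 that dissolve per litre. [Ag^+] = 0.87 + 3s ≈ 0.87, [PO4^3-] = s (common-ion effect: Ag^+ is already 0.87 M).
Ksp ≈ (0.87)^3 × s
s = 6.8 × 10^-18 M
Check: 3s = 2.1 × 10^-17 ≪ 0.87, so the approximation is valid.

s ≈ 6.8 × 10^-18 M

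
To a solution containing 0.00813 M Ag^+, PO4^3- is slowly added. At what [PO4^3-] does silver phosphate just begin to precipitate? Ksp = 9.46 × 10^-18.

Ag3PO4(s) <=> 3 Ag^+ + PO4^3-
Ksp = [Ag^+]^3[PO4^3-]
Precipitation begins when Q = Ksp. With [Ag^+] = 0.00813 M:
9.46 × 10^-18 = (0.00813)^3 × [PO4^3-]
[PO4^3-] = (9.46 × 10^-18 / 5.374 × 10^-7) = 1.76 x 10^-11 M

[PO4^3-] = 1.76 × 10^-11 M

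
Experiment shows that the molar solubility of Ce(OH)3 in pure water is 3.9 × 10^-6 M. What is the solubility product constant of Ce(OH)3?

Ce(OH)3(s) ⇌ Ce^3+ + 3 OH^-
If s mol/L of Ce(OH)3 dissolves, [Ce^3+] = s and [OH^-] = 3s.
Ksp = [Ce^3+][OH^-]^3
Ksp = s(3s)^3 = 27s^4
With s = 3.9 × 10^-6: Ksp = 6.2 × 10^-21

6.2 × 10^-21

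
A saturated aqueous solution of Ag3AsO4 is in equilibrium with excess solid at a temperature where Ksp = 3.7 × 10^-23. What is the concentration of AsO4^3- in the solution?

Ag3AsO4(s) <=> 3 Ag^+(aq) + AsO4^3-(aq)
Ksp = [Ag^+]^3[AsO4^3-]
With molar solubility s: [Ag^+] = 3s, [AsO4^3-] = s.
Ksp = (3s)^3s = 27s^4
s = (3.7 × 10^-23 / 27)^(1/4) = 1.08 × 10^-6 M
[AsO4^3-] = s = 1.1 x 10^-6 M

1.1e-6 M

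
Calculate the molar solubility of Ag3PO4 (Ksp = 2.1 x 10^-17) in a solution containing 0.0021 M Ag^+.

Ag3PO4(s) ⇌ 3 Ag^+ + PO4^3-
Ksp = [Ag^+]^3[PO4^3-]
If s mol/L dissolves here, [Ag^+] = 0.0021 + 3s ≈ 0.0021, [PO4^3-] = s (common-ion effect: Ag^+ is already 0.0021 M).
Ksp ≈ (0.0021)^3 × s
s = 2.3 × 10^-9 M
Check: 3s = 6.8 × 10^-9 ≪ 0.0021, so the approximation is valid.

s ≈ 2.3 x 10^-9 M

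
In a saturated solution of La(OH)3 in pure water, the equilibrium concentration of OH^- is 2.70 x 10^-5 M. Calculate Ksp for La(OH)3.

La(OH)3(s) ⇌ La^3+(aq) + 3 OH^-(aq)
Stoichiometry gives [La^3+] = (1/3)[OH^-] = 9.000 × 10^-6 M.
Ksp = [La^3+][OH^-]^3
Ksp = 9.000 x 10^-6 × (2.70 × 10^-5)^3 = 1.77 × 10^-19

1.77e-19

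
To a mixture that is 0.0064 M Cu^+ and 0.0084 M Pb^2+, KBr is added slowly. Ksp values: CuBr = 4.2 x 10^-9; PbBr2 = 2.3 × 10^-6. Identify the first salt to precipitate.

CuBr

Precipitation of each salt starts when its ion product equals its Ksp.
For CuBr: 4.2 x 10^-9 = 0.0064 × [Br^-]  ⇒  [Br^-] = 6.6 × 10^-7 M.
For PbBr2: 2.3 × 10^-6 = 0.0084 × [Br^-]^2  ⇒  [Br^-] = 1.7 x 10^-2 M.
The salt with the lower threshold [Br^-] precipitates first: CuBr.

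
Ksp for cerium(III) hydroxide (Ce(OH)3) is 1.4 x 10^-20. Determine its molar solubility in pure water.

Ce(OH)3(s) <=> Ce^3+(aq) + 3 OH^-(aq)
Ksp = [Ce^3+][OH^-]^3
For each mole of Ce(OH)3 that dissolves: [Ce^3+] = s, [OH^-] = 3s.
Ksp = s(3s)^3 = 27s^4
Solving, s = (1.4 x 10^-20/27)^(1/4) = 4.8 x 10^-6 M

4.8 x 10^-6 M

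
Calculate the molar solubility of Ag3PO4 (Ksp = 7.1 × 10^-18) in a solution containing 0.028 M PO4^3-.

2.1e-6 M

Ag3PO4(s) ⇌ 3 Ag^+(aq) + PO4^3-(aq)
Ksp = [Ag^+]^3[PO4^3-]
Let s be the molar solubility in this solution. [Ag^+] = 3s, [PO4^3-] = 0.028 + s ≈ 0.028 (Ksp is small, so little additional dissolves).
Ksp ≈ (3s)^3 × 0.028
s = 2.1 × 10^-6 M
Check: s = 2.1 x 10^-6 ≪ 0.028, so the approximation is valid.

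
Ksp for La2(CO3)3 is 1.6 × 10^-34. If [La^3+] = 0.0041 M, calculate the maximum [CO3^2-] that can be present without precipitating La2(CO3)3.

[CO3^2-] = 2.1 × 10^-10 M

La2(CO3)3(s) ⇌ 2 La^3+(aq) + 3 CO3^2-(aq)
Ksp = [La^3+]^2[CO3^2-]^3
Precipitation begins when Q = Ksp. With [La^3+] = 0.0041 M:
1.6 × 10^-34 = (0.0041)^2 × [CO3^2-]^3
[CO3^2-] = (1.6 × 10^-34 / 1.68 × 10^-5)^(1/3) = 2.1 x 10^-10 M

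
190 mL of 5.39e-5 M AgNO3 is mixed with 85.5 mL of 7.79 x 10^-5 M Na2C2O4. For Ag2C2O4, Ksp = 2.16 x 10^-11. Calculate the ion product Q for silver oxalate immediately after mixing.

3.34e-14

Total volume = 190 + 85.5 = 275.5 mL.
[Ag^+] = 5.39 × 10^-5 × (190/275.5) = 3.717 x 10^-5 M
[C2O4^2-] = 7.79 × 10^-5 × (85.5/275.5) = 2.418 x 10^-5 M
Ag2C2O4(s) ⇌ 2 Ag^+ + C2O4^2-, so Q = [Ag^+]^2[C2O4^2-]
Q = (3.717 × 10^-5)^2(2.418 × 10^-5) = 3.34 x 10^-14
Q < Ksp, so no precipitate of Ag2C2O4 forms.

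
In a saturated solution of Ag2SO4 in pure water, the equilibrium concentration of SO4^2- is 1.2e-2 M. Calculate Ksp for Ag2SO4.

Ksp ≈ 6.9e-6

Ag2SO4(s) <=> 2 Ag^+(aq) + SO4^2-(aq)
Stoichiometry gives [Ag^+] = (2/1)[SO4^2-] = 2.40 × 10^-2 M.
Ksp = [Ag^+]^2[SO4^2-]
Ksp = (2.40 × 10^-2)^2 × 1.2 × 10^-2 = 6.9 × 10^-6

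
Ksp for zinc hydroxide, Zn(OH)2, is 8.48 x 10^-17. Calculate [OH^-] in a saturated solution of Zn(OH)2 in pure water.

Zn(OH)2(s) ⇌ Zn^2+(aq) + 2 OH^-(aq)
Ksp = [Zn^2+][OH^-]^2
With molar solubility s: [Zn^2+] = s, [OH^-] = 2s.
Substituting: Ksp = s(2s)^2 = 4s^3
s = (8.48 x 10^-17 / 4)^(1/3) = 2.768 x 10^-6 M
[OH^-] = 2s = 5.54 × 10^-6 M

[OH^-] ≈ 5.54 x 10^-6 M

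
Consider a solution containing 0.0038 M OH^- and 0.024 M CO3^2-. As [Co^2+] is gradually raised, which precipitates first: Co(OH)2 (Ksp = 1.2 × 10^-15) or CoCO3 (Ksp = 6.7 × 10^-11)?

Co(OH)2

Each salt begins to precipitate when Q = Ksp, i.e. when [Co^2+] reaches its threshold.
For Co(OH)2: 1.2 × 10^-15 = (0.0038)^2 × [Co^2+]  ⇒  [Co^2+] = 8.3 x 10^-11 M.
For CoCO3: 6.7 × 10^-11 = 0.024 × [Co^2+]  ⇒  [Co^2+] = 2.8 × 10^-9 M.
The salt with the lower threshold [Co^2+] precipitates first: Co(OH)2.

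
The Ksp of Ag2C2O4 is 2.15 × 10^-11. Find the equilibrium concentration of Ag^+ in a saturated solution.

3.50e-4 M

Ag2C2O4(s) ⇌ 2 Ag^+(aq) + C2O4^2-(aq)
Ksp = [Ag^+]^2[C2O4^2-]
Let s = molar solubility. Then [Ag^+] = 2s and [C2O4^2-] = s.
Substituting: Ksp = (2s)^2s = 4s^3
Solving, s = (2.15 × 10^-11/4)^(1/3) = 1.752 × 10^-4 M
[Ag^+] = 2s = 3.50 × 10^-4 M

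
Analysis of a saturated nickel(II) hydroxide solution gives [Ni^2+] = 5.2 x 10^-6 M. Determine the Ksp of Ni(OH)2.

Ksp = 5.6 × 10^-16

Ni(OH)2(s) <=> Ni^2+ + 2 OH^-
Stoichiometry gives [OH^-] = (2/1)[Ni^2+] = 1.04 × 10^-5 M.
Ksp = [Ni^2+][OH^-]^2
Ksp = 5.2 × 10^-6 × (1.04 x 10^-5)^2 = 5.6 × 10^-16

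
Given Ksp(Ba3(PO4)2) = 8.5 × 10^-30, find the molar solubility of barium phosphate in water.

Ba3(PO4)2(s) ⇌ 3 Ba^2+(aq) + 2 PO4^3-(aq)
Ksp = [Ba^2+]^3[PO4^3-]^2
Let s = molar solubility. Then [Ba^2+] = 3s and [PO4^3-] = 2s.
Substituting: Ksp = (3s)^3(2s)^2 = 108s^5
s^5 = 8.5 × 10^-30 / 108, so s = 6.0 x 10^-7 M

6.0e-7 M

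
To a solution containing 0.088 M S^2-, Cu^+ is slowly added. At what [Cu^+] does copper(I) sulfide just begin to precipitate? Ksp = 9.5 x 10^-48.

Cu2S(s) ⇌ 2 Cu^+(aq) + S^2-(aq)
Ksp = [Cu^+]^2[S^2-]
Precipitation begins when Q = Ksp. With [S^2-] = 0.088 M:
9.5 x 10^-48 = (0.088) × [Cu^+]^2
[Cu^+] = (9.5 x 10^-48 / 8.8 × 10^-2)^(1/2) = 1.0 × 10^-23 M

[Cu^+] ≈ 1.0e-23 M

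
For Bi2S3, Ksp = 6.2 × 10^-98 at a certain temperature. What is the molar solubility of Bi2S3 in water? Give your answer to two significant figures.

s = 1.4e-20 M

Bi2S3(s) ⇌ 2 Bi^3+(aq) + 3 S^2-(aq)
Ksp = [Bi^3+]^2[S^2-]^3
If s mol/L of Bi2S3 dissolves, [Bi^3+] = 2s and [S^2-] = 3s.
So Ksp = (2s)^2 × (3s)^3 = 108s^5
Solving, s = (6.2 × 10^-98/108)^(1/5) = 1.4 × 10^-20 M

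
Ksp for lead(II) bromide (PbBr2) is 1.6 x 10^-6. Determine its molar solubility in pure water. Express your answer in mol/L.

PbBr2(s) ⇌ Pb^2+(aq) + 2 Br^-(aq)
Ksp = [Pb^2+][Br^-]^2
Let s = molar solubility. Then [Pb^2+] = s and [Br^-] = 2s.
Substituting: Ksp = s(2s)^2 = 4s^3
Solving, s = (1.6 x 10^-6/4)^(1/3) = 7.4 × 10^-3 M

s ≈ 7.4 × 10^-3 M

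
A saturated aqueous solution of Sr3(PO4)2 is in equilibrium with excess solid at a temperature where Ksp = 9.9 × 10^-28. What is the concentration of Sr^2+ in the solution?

[Sr^2+] ≈ 4.7 × 10^-6 M

Sr3(PO4)2(s) ⇌ 3 Sr^2+ + 2 PO4^3-
Ksp = [Sr^2+]^3[PO4^3-]^2
If s mol/L of Sr3(PO4)2 dissolves, [Sr^2+] = 3s and [PO4^3-] = 2s.
Substituting: Ksp = (3s)^3(2s)^2 = 108s^5
s^5 = 9.9 × 10^-28 / 108, so s = 1.56 x 10^-6 M
[Sr^2+] = 3s = 4.7 × 10^-6 M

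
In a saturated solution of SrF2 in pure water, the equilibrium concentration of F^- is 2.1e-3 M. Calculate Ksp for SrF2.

Ksp = 4.6e-9

SrF2(s) ⇌ Sr^2+(aq) + 2 F^-(aq)
Stoichiometry gives [Sr^2+] = (1/2)[F^-] = 1.05 x 10^-3 M.
Ksp = [Sr^2+][F^-]^2
Ksp = 1.05 × 10^-3 × (2.1 x 10^-3)^2 = 4.6 × 10^-9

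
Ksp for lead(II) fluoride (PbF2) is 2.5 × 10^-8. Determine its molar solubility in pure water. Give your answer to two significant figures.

s = 1.8e-3 M

PbF2(s) <=> Pb^2+ + 2 F^-
Ksp = [Pb^2+][F^-]^2
Let s = molar solubility. Then [Pb^2+] = s and [F^-] = 2s.
Ksp = s(2s)^2 = 4s^3
s = (2.5 × 10^-8 / 4)^(1/3) = 1.8 x 10^-3 M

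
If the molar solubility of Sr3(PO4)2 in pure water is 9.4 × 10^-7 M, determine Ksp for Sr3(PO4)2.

Ksp ≈ 7.9 × 10^-29

Sr3(PO4)2(s) <=> 3 Sr^2+ + 2 PO4^3-
For each mole of Sr3(PO4)2 that dissolves: [Sr^2+] = 3s, [PO4^3-] = 2s.
Ksp = [Sr^2+]^3[PO4^3-]^2
Substituting: Ksp = (3s)^3(2s)^2 = 108s^5
Ksp = 108 × (9.4 × 10^-7)^5 = 7.9 x 10^-29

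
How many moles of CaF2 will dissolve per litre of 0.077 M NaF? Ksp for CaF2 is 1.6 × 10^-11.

CaF2(s) ⇌ Ca^2+(aq) + 2 F^-(aq)
Ksp = [Ca^2+][F^-]^2
If s mol/L dissolves here, [Ca^2+] = s, [F^-] = 0.077 + 2s ≈ 0.077 (Ksp is small, so little additional dissolves).
Ksp ≈ s × (0.077)^2
s = 2.7 × 10^-9 M
Check: 2s = 5.4 × 10^-9 ≪ 0.077, so the approximation is valid.

s = 2.7 x 10^-9 M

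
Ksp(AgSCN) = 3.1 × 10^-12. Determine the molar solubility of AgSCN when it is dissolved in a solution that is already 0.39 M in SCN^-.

AgSCN(s) <=> Ag^+ + SCN^-
Ksp = [Ag^+][SCN^-]
Let s = moles of AgSCN that dissolve per litre. [Ag^+] = s, [SCN^-] = 0.39 + s ≈ 0.39 (since the SCN^- already present dominates).
Ksp ≈ s × 0.39
s = 7.9 × 10^-12 M
Check: s = 7.9 × 10^-12 ≪ 0.39, so the approximation is valid.

7.9 × 10^-12 M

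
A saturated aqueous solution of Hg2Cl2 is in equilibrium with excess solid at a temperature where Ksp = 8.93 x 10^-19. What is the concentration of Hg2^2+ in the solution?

[Hg2^2+] ≈ 6.07 x 10^-7 M

Hg2Cl2(s) <=> Hg2^2+ + 2 Cl^-
Ksp = [Hg2^2+][Cl^-]^2
With molar solubility s: [Hg2^2+] = s, [Cl^-] = 2s.
Ksp = s(2s)^2 = 4s^3
s = (8.93 x 10^-19 / 4)^(1/3) = 6.066 × 10^-7 M
[Hg2^2+] = s = 6.07 × 10^-7 M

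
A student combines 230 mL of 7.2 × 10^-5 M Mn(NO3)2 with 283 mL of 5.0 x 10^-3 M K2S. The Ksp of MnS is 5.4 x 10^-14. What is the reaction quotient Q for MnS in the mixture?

Total volume = 230 + 283 = 513 mL.
[Mn^2+] = 7.2 × 10^-5 × (230/513) = 3.23 × 10^-5 M
[S^2-] = 5.0 x 10^-3 × (283/513) = 2.76 × 10^-3 M
MnS(s) <=> Mn^2+(aq) + S^2-(aq), so Q = [Mn^2+][S^2-]
Q = (3.23 × 10^-5)(2.76 × 10^-3) = 8.9 x 10^-8
Q > Ksp, so MnS will precipitate.

Q ≈ 8.9 × 10^-8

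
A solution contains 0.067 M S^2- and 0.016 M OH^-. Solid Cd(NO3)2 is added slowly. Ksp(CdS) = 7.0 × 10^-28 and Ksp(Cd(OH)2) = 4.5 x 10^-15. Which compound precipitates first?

CdS

Each salt begins to precipitate when Q = Ksp, i.e. when [Cd^2+] reaches its threshold.
For CdS: 7.0 × 10^-28 = 0.067 × [Cd^2+]  ⇒  [Cd^2+] = 1.0 × 10^-26 M.
For Cd(OH)2: 4.5 x 10^-15 = (0.016)^2 × [Cd^2+]  ⇒  [Cd^2+] = 1.8 x 10^-11 M.
The salt with the lower threshold [Cd^2+] precipitates first: CdS.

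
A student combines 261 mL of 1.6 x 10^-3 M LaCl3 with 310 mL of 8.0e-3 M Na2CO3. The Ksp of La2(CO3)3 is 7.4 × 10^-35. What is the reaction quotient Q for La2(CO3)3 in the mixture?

Total volume = 261 + 310 = 571 mL.
[La^3+] = 1.6 × 10^-3 × (261/571) = 7.31 x 10^-4 M
[CO3^2-] = 8.0 × 10^-3 × (310/571) = 4.34 x 10^-3 M
La2(CO3)3(s) ⇌ 2 La^3+(aq) + 3 CO3^2-(aq), so Q = [La^3+]^2[CO3^2-]^3
Q = (7.31 × 10^-4)^2(4.34 x 10^-3)^3 = 4.4 × 10^-14
Q > Ksp, so La2(CO3)3 will precipitate.

4.4 × 10^-14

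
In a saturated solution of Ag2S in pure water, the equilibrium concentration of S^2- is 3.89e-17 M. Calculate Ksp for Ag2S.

2.35 × 10^-49

Ag2S(s) ⇌ 2 Ag^+ + S^2-
Stoichiometry gives [Ag^+] = (2/1)[S^2-] = 7.780 × 10^-17 M.
Ksp = [Ag^+]^2[S^2-]
Ksp = (7.780 × 10^-17)^2 × 3.89 × 10^-17 = 2.35 × 10^-49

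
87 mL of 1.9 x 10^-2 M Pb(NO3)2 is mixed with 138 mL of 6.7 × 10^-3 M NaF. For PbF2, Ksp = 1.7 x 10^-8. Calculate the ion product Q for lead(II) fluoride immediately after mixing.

Q = 1.2 × 10^-7

Total volume = 87 + 138 = 225 mL.
[Pb^2+] = 1.9 × 10^-2 × (87/225) = 7.35 × 10^-3 M
[F^-] = 6.7 × 10^-3 × (138/225) = 4.11 x 10^-3 M
PbF2(s) ⇌ Pb^2+ + 2 F^-, so Q = [Pb^2+][F^-]^2
Q = (7.35 × 10^-3)(4.11 × 10^-3)^2 = 1.2 × 10^-7
Q > Ksp, so PbF2 will precipitate.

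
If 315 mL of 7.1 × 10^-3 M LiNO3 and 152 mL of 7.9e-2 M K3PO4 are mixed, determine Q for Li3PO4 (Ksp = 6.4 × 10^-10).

Total volume = 315 + 152 = 467 mL.
[Li^+] = 7.1 × 10^-3 × (315/467) = 4.79 × 10^-3 M
[PO4^3-] = 7.9 × 10^-2 × (152/467) = 2.57 x 10^-2 M
Li3PO4(s) ⇌ 3 Li^+ + PO4^3-, so Q = [Li^+]^3[PO4^3-]
Q = (4.79 × 10^-3)^3(2.57 × 10^-2) = 2.8 × 10^-9
Q > Ksp, so Li3PO4 will precipitate.

Q = 2.8 × 10^-9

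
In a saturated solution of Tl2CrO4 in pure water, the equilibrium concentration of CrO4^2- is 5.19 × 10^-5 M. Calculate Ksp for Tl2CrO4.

Tl2CrO4(s) ⇌ 2 Tl^+ + CrO4^2-
Stoichiometry gives [Tl^+] = (2/1)[CrO4^2-] = 1.038 x 10^-4 M.
Ksp = [Tl^+]^2[CrO4^2-]
Ksp = (1.038 × 10^-4)^2 × 5.19 x 10^-5 = 5.59 × 10^-13

5.59e-13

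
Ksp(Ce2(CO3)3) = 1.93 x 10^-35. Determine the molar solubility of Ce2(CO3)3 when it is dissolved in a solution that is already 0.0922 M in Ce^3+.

Ce2(CO3)3(s) ⇌ 2 Ce^3+ + 3 CO3^2-
Ksp = [Ce^3+]^2[CO3^2-]^3
If s mol/L dissolves here, [Ce^3+] = 0.0922 + 2s ≈ 0.0922, [CO3^2-] = 3s (since the Ce^3+ already present dominates).
Ksp ≈ (0.0922)^2 × (3s)^3
s = 4.38 x 10^-12 M
Check: 2s = 8.8 × 10^-12 ≪ 0.0922, so the approximation is valid.

4.38 x 10^-12 M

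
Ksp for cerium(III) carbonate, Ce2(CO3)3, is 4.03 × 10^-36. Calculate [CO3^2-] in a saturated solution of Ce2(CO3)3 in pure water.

[CO3^2-] ≈ 9.81e-8 M

Ce2(CO3)3(s) ⇌ 2 Ce^3+(aq) + 3 CO3^2-(aq)
Ksp = [Ce^3+]^2[CO3^2-]^3
Let s = molar solubility. Then [Ce^3+] = 2s and [CO3^2-] = 3s.
Ksp = (2s)^2(3s)^3 = 108s^5
s = (4.03 × 10^-36 / 108)^(1/5) = 3.269 x 10^-8 M
[CO3^2-] = 3s = 9.81 × 10^-8 M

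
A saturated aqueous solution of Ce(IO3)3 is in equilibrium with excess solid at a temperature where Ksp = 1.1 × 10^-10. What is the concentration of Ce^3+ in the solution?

1.4 × 10^-3 M

Ce(IO3)3(s) <=> Ce^3+ + 3 IO3^-
Ksp = [Ce^3+][IO3^-]^3
Let s = molar solubility. Then [Ce^3+] = s and [IO3^-] = 3s.
Ksp = s(3s)^3 = 27s^4
s^4 = 1.1 × 10^-10 / 27, so s = 1.42 × 10^-3 M
[Ce^3+] = s = 1.4 x 10^-3 M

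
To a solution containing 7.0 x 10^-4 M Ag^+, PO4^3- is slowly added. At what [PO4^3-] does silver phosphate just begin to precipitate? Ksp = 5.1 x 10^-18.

[PO4^3-] = 1.5e-8 M

Ag3PO4(s) ⇌ 3 Ag^+ + PO4^3-
Ksp = [Ag^+]^3[PO4^3-]
Precipitation begins when Q = Ksp. With [Ag^+] = 7.0 x 10^-4 M:
5.1 x 10^-18 = (7.0 x 10^-4)^3 × [PO4^3-]
[PO4^3-] = (5.1 x 10^-18 / 3.43 × 10^-10) = 1.5 x 10^-8 M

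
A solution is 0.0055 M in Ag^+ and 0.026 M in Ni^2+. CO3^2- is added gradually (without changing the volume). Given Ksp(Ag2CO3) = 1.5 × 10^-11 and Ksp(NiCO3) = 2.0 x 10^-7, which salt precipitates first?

Ag2CO3

Precipitation of each salt starts when its ion product equals its Ksp.
For Ag2CO3: 1.5 × 10^-11 = (0.0055)^2 × [CO3^2-]  ⇒  [CO3^2-] = 5.0 × 10^-7 M.
For NiCO3: 2.0 x 10^-7 = 0.026 × [CO3^2-]  ⇒  [CO3^2-] = 7.7 × 10^-6 M.
The salt with the lower threshold [CO3^2-] precipitates first: Ag2CO3.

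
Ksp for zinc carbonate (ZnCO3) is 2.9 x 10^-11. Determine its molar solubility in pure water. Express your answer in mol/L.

ZnCO3(s) ⇌ Zn^2+(aq) + CO3^2-(aq)
Ksp = [Zn^2+][CO3^2-]
If s mol/L of ZnCO3 dissolves, [Zn^2+] = s and [CO3^2-] = s.
Ksp = s × s = s^2
s = √(2.9 x 10^-11) = 5.4 × 10^-6 M

s ≈ 5.4e-6 M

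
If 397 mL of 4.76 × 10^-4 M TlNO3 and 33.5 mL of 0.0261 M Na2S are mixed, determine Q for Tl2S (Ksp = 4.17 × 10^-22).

3.91e-10

Total volume = 397 + 33.5 = 430.5 mL.
[Tl^+] = 4.76 × 10^-4 × (397/430.5) = 4.390 × 10^-4 M
[S^2-] = 2.61 x 10^-2 × (33.5/430.5) = 2.031 × 10^-3 M
Tl2S(s) <=> 2 Tl^+ + S^2-, so Q = [Tl^+]^2[S^2-]
Q = (4.390 × 10^-4)^2(2.031 × 10^-3) = 3.91 × 10^-10
Q > Ksp, so Tl2S will precipitate.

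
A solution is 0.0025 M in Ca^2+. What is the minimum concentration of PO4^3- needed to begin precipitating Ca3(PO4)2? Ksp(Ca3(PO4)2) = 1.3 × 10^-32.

9.1 × 10^-13 M

Ca3(PO4)2(s) <=> 3 Ca^2+(aq) + 2 PO4^3-(aq)
Ksp = [Ca^2+]^3[PO4^3-]^2
Precipitation begins when Q = Ksp. With [Ca^2+] = 0.0025 M:
1.3 × 10^-32 = (0.0025)^3 × [PO4^3-]^2
[PO4^3-] = (1.3 × 10^-32 / 1.56 × 10^-8)^(1/2) = 9.1 x 10^-13 M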